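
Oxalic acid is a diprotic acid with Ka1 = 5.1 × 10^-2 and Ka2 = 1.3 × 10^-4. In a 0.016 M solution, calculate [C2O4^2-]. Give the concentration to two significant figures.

1.3 × 10^-4 M

First ionization gives [H+] ≈ [HC2O4-] = 1.28 × 10^-2 M.
Second step: Ka2 = [H+][C2O4^2-]/[HC2O4-] ≈ [C2O4^2-] (since [H+] ≈ [HC2O4-]).
So [C2O4^2-] ≈ Ka2.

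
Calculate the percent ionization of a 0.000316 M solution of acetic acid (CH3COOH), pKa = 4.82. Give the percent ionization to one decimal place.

19.6%

CH3COOH ⇌ CH3COO- + H+; let x = [H+] at equilibrium.
Ka = 10^(−4.82) = 1.51 × 10^-5
Solve x² + 1.51e-05x − 4.77e-09 = 0 → x = 6.19 × 10^-5 M
% ionization = x/C₀ × 100% = 6.19 × 10^-5/0.000316 × 100% = 19.6%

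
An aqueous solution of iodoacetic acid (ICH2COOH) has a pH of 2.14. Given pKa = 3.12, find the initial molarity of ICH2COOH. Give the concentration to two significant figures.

C₀ = 7.6 × 10^-2 M

[H+] = 10^(-2.14) = 7.24 × 10^-3 M = x
Ka = 10^(−3.12) = 7.59 × 10^-4
Ka = x²/(C₀ − x) ⇒ C₀ = x + x²/Ka
C₀ = 7.24 × 10^-3 + (7.24 × 10^-3)²/(7.59 × 10^-4) = 7.63 × 10^-2 M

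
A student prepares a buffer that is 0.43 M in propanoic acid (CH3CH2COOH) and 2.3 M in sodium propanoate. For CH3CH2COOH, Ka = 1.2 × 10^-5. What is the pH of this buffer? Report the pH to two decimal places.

pKa = −log(1.2 × 10^-5) = 4.921
pH = pKa + log([A⁻]/[HA]) = 4.921 + log(2.3/0.43)
pH = 4.921 + (+0.728) = 5.65

pH = 5.65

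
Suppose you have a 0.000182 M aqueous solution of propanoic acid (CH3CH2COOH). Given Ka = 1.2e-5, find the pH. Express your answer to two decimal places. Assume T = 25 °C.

CH3CH2COOH ⇌ CH3CH2COO- + H+
From the ICE table, Ka = x²/(0.000182 − x) = 1.2 × 10^-5.
The 5% rule fails; solving x² + Ka·x − Ka·C₀ = 0 exactly:
x = (−Ka + √(Ka² + 4·Ka·C₀))/2 = 4.11 × 10^-5 M
pH = −log[H+] = −log(4.11 × 10^-5) = 4.39

pH = 4.39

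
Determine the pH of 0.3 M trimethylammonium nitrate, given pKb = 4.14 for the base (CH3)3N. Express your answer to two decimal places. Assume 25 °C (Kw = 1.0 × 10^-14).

(CH3)3NH+ is the conjugate acid of the weak base (CH3)3N.
Kb = 10^(−4.14) = 7.24 × 10^-5
Ka = Kw/Kb = 1.0×10^-14 / 7.24 × 10^-5 = 1.38 × 10^-10
Ka = x²/(0.3 − x) = 1.38 × 10^-10
Since Ka ≪ C₀, x ≈ √(Ka·C₀) = 6.43 × 10^-6 M.
Check: 0.0021% ionized — well under 5%, approximation valid.
pH = −log[H+] = −log(6.43 × 10^-6) = 5.19

pH = 5.19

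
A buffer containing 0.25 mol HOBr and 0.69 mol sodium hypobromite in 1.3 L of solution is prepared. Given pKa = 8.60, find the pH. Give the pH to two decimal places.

pH = 9.04

pH = pKa + log([A⁻]/[HA]) = 8.60 + log(0.69/0.25)
pH = 8.60 + (+0.441) = 9.04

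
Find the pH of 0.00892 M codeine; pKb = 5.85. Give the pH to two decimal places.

pH = 10.05

C18H21NO3 + H2O ⇌ C18H22NO3+ + OH-
Kb = 10^(−5.85) = 1.41 × 10^-6
Let x = [OH-] at equilibrium. Kb = x²/(0.00892 − x).
Assume x ≪ 0.00892: x ≈ √(1.41 × 10^-6 × 0.00892) = 1.12 × 10^-4 M
(x/C₀ = 1.3% < 5%, so the approximation holds.)
pOH = −log(1.12 × 10^-4) = 3.95; pH = 14.00 − 3.95 = 10.05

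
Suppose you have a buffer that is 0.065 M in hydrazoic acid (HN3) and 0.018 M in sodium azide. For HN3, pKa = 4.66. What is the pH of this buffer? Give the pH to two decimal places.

pH = 4.10

Using pH = pKa + log([base]/[acid]) with [base]/[acid] = 0.018/0.065:
pH = 4.66 + (-0.558) = 4.10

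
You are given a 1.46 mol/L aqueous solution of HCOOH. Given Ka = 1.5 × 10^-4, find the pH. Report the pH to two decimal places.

HCOOH ⇌ HCOO- + H+
Ka = [H+]²/(1.46 − [H+]) = 1.5 × 10^-4
Since Ka ≪ C₀, [H+] ≈ √(Ka·C₀) = 1.48 × 10^-2 M.
pH = −log[H+] = −log(1.48 × 10^-2) = 1.83

pH = 1.83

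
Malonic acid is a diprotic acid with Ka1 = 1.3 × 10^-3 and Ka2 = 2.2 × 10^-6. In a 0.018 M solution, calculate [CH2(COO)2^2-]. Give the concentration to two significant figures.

First ionization gives [H+] ≈ [CH2(COOH)COO-] = 4.23 × 10^-3 M.
Second step: Ka2 = [H+][CH2(COO)2^2-]/[CH2(COOH)COO-] ≈ [CH2(COO)2^2-] (since [H+] ≈ [CH2(COOH)COO-]).
So [CH2(COO)2^2-] ≈ Ka2.

2.2 × 10^-6 M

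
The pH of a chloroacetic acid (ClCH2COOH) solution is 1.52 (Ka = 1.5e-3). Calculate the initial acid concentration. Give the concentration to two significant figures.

[H+] = 10^(-1.52) = 3.02 × 10^-2 M = x
Ka = x²/(C₀ − x) ⇒ C₀ = x + x²/Ka
C₀ = 3.02 × 10^-2 + (3.02 × 10^-2)²/(1.5 × 10^-3) = 6.38 × 10^-1 M

C₀ = 6.4 × 10^-1 M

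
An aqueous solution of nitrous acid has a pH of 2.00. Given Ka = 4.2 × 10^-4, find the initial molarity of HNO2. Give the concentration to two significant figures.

C₀ = 2.5 × 10^-1 M

[H+] = 10^(-2.00) = 1.00 × 10^-2 M = x
Ka = x²/(C₀ − x) ⇒ C₀ = x + x²/Ka
C₀ = 1.00 × 10^-2 + (1.00 × 10^-2)²/(4.2 × 10^-4) = 2.48 × 10^-1 M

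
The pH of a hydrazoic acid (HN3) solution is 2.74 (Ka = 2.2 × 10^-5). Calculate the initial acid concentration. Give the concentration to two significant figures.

[H+] = 10^(-2.74) = 1.82 × 10^-3 M = x
Ka = x²/(C₀ − x) ⇒ C₀ = x + x²/Ka
C₀ = 1.82 × 10^-3 + (1.82 × 10^-3)²/(2.2 × 10^-5) = 1.52 × 10^-1 M

C₀ = 1.5 × 10^-1 M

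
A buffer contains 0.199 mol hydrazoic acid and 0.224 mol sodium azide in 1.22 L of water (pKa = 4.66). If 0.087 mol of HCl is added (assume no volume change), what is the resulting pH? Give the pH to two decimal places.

Added H+ converts N3- to HN3: HN3 → 0.286 mol, N3- → 0.137 mol.
pH = pKa + log(n_N3-/n_HN3) = 4.66 + log(0.137/0.286) = 4.66 + (-0.320)

pH = 4.34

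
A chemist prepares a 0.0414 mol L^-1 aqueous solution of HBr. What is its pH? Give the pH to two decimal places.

HBr is a strong acid and dissociates completely, so [H+] = 0.0414 M.
pH = -log(0.0414) = 1.38

pH = 1.38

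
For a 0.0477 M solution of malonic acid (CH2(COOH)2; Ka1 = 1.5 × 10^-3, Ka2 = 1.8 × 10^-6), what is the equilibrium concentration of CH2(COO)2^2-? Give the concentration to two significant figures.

First ionization gives [H+] ≈ [CH2(COOH)COO-] = 7.74 × 10^-3 M.
Second step: Ka2 = [H+][CH2(COO)2^2-]/[CH2(COOH)COO-] ≈ [CH2(COO)2^2-] (since [H+] ≈ [CH2(COOH)COO-]).
So [CH2(COO)2^2-] ≈ Ka2.

1.8 × 10^-6 M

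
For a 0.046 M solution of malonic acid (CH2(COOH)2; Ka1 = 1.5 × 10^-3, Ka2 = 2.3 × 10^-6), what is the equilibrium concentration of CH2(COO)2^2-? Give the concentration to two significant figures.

2.3 × 10^-6 M

First ionization gives [H+] ≈ [CH2(COOH)COO-] = 7.59 × 10^-3 M.
Second step: Ka2 = [H+][CH2(COO)2^2-]/[CH2(COOH)COO-] ≈ [CH2(COO)2^2-] (since [H+] ≈ [CH2(COOH)COO-]).
So [CH2(COO)2^2-] ≈ Ka2.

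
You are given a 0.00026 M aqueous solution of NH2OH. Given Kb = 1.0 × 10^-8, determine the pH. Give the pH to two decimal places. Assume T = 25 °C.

pH = 8.21

NH2OH + H2O ⇌ NH3OH+ + OH-
From the ICE table, Kb = [OH-]²/(0.00026 − [OH-]) = 1.0 × 10^-8.
Since Kb ≪ C₀, [OH-] ≈ √(Kb·C₀) = 1.61 × 10^-6 M.
Check: 0.62% ionized — well under 5%, approximation valid.
pOH = −log(1.61 × 10^-6) = 5.79; pH = 14.00 − 5.79 = 8.21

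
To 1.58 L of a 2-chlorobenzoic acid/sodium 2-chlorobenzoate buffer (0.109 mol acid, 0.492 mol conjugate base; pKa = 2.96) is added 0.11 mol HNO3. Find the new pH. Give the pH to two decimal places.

After neutralization: n(ClC6H4COOH) = 0.219 mol, n(ClC6H4COO-) = 0.382 mol.
pH = pKa + log(n_ClC6H4COO-/n_ClC6H4COOH) = 2.96 + log(0.382/0.219) = 2.96 + (+0.242)

pH = 3.20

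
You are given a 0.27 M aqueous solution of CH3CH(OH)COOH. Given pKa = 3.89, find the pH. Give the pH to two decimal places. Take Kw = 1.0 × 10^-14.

pH = 2.23

CH3CH(OH)COOH ⇌ CH3CH(OH)COO- + H+
Ka = 10^(−3.89) = 1.29 × 10^-4
From the ICE table, Ka = [H+]²/(0.27 − [H+]) = 1.29 × 10^-4.
Assume [H+] ≪ 0.27: [H+] ≈ √(1.29 × 10^-4 × 0.27) = 5.90 × 10^-3 M
Check: 2.2% ionized — well under 5%, approximation valid.
pH = −log(5.90 × 10^-3) = 2.23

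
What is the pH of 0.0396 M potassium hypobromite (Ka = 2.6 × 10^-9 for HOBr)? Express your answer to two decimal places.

OBr- is the conjugate base of the weak acid HOBr.
Kb = Kw/Ka = 1.0×10^-14 / 2.6 × 10^-9 = 3.85 × 10^-6
Kb = x²/(0.0396 − x) = 3.85 × 10^-6
Assume x ≪ 0.0396: x ≈ √(3.85 × 10^-6 × 0.0396) = 3.90 × 10^-4 M
pOH = 3.41, so pH = 14.00 − pOH = 10.59

pH = 10.59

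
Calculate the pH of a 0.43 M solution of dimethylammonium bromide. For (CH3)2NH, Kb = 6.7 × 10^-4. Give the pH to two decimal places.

pH = 5.60

(CH3)2NH2+ is the conjugate acid of the weak base (CH3)2NH.
Ka = Kw/Kb = 1.0×10^-14 / 6.7 × 10^-4 = 1.49 × 10^-11
Ka = x²/(0.43 − x) = 1.49 × 10^-11
Assume x ≪ 0.43: x ≈ √(1.49 × 10^-11 × 0.43) = 2.53 × 10^-6 M
Check: 0.00059% ionized — well under 5%, approximation valid.
pH = −log(2.53 × 10^-6) = 5.60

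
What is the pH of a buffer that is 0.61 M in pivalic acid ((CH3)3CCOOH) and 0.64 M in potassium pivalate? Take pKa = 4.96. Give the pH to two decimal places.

Using pH = pKa + log([base]/[acid]) with [base]/[acid] = 0.64/0.61:
pH = 4.96 + (+0.021) = 4.98

pH = 4.98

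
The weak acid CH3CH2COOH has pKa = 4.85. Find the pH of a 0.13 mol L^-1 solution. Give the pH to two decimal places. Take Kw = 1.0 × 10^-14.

CH3CH2COOH ⇌ CH3CH2COO- + H+
Ka = 10^(−4.85) = 1.41 × 10^-5
Let x = [H+] at equilibrium. Ka = x²/(0.13 − x).
Assume x ≪ 0.13: x ≈ √(1.41 × 10^-5 × 0.13) = 1.35 × 10^-3 M
Check: 1% ionized — well under 5%, approximation valid.
pH = −log[H+] = −log(1.35 × 10^-3) = 2.87

pH = 2.87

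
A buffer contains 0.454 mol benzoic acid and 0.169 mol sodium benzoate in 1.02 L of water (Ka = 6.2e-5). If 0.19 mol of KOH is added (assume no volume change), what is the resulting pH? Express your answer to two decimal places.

pH = 4.34

OH- converts C6H5COOH to C6H5COO-: C6H5COOH → 0.264 mol, C6H5COO- → 0.359 mol.
pKa = −log(6.2 × 10^-5) = 4.208
Henderson–Hasselbalch with mole ratio 0.359/0.264: pH = 4.208 + (+0.133)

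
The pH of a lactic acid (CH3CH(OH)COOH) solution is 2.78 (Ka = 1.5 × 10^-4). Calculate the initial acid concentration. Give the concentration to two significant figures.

C₀ = 2.0 × 10^-2 M

[H+] = 10^(-2.78) = 1.66 × 10^-3 M = x
Ka = x²/(C₀ − x) ⇒ C₀ = x + x²/Ka
C₀ = 1.66 × 10^-3 + (1.66 × 10^-3)²/(1.5 × 10^-4) = 2.00 × 10^-2 M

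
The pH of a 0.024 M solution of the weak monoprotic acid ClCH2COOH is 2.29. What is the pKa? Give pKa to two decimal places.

[H+] = 10^(-2.29) = 5.13 × 10^-3 M
At equilibrium [HA] = 0.024 − 5.13 × 10^-3 = 1.89 × 10^-2 M
Ka = [H+][A-]/[HA] = (5.13 × 10^-3)² / 1.89 × 10^-2 = 1.39 × 10^-3
pKa = -log(1.39 × 10^-3) = 2.86

pKa = 2.86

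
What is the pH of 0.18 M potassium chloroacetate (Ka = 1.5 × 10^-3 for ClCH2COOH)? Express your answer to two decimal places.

ClCH2COO- is the conjugate base of the weak acid ClCH2COOH.
Kb = Kw/Ka = 1.0×10^-14 / 1.5 × 10^-3 = 6.67 × 10^-12
Let x = [OH-] at equilibrium. Kb = x²/(0.18 − x).
Assume x ≪ 0.18: x ≈ √(6.67 × 10^-12 × 0.18) = 1.10 × 10^-6 M
(x/C₀ = 0.00061% < 5%, so the approximation holds.)
pOH = 5.96, so pH = 14.00 − pOH = 8.04

pH = 8.04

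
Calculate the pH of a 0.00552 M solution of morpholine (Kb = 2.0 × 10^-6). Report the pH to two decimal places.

C4H8ONH + H2O ⇌ C4H8ONH2+ + OH-
Kb = [OH-]²/(0.00552 − [OH-]) = 2.0 × 10^-6
Neglecting [OH-] in the denominator: [OH-] = √(2.0 × 10^-6 × 0.00552) = 1.05 × 10^-4 M
pOH = 3.98, so pH = 14.00 − pOH = 10.02

pH = 10.02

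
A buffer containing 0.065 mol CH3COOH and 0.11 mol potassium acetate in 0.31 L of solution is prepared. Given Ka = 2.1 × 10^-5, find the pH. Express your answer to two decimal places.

pKa = −log(2.1 × 10^-5) = 4.678
Henderson–Hasselbalch: pH = pKa + log([CH3COO-]/[CH3COOH]) = 4.678 + log(0.11/0.065)
pH = 4.678 + (+0.228) = 4.91

pH = 4.91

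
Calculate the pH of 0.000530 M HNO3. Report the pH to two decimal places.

HNO3 is a strong acid and dissociates completely, so [H+] = 0.000530 M.
pH = -log(0.00053) = 3.28

pH = 3.28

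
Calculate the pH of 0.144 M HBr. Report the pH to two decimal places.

pH = 0.84

HBr is a strong acid and dissociates completely, so [H+] = 0.144 M.
pH = -log(0.144) = 0.84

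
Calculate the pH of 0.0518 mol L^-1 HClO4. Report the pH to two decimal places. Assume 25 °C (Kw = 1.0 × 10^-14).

pH = 1.29

HClO4 is a strong acid and dissociates completely, so [H+] = 0.0518 M.
pH = -log(0.0518) = 1.29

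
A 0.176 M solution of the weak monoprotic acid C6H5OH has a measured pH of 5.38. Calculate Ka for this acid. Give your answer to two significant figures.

[H+] = 10^(-5.38) = 4.17 × 10^-6 M
At equilibrium [HA] = 0.176 − 4.17 × 10^-6 = 1.76 × 10^-1 M
Ka = [H+][A-]/[HA] = (4.17 × 10^-6)² / 1.76 × 10^-1 = 9.9 × 10^-11

Ka = 9.9 × 10^-11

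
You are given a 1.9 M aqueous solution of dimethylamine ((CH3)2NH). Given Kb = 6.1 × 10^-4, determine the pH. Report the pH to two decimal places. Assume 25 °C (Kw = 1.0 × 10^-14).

(CH3)2NH + H2O ⇌ (CH3)2NH2+ + OH-
Kb = [OH-]²/(1.9 − [OH-]) = 6.1 × 10^-4
Neglecting [OH-] in the denominator: [OH-] = √(6.1 × 10^-4 × 1.9) = 3.40 × 10^-2 M
Check: 1.8% ionized — well under 5%, approximation valid.
pOH = 1.47, so pH = 14.00 − pOH = 12.53

pH = 12.53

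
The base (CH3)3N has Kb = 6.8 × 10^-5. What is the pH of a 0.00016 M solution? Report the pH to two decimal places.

(CH3)3N + H2O ⇌ (CH3)3NH+ + OH-
From the ICE table, Kb = [OH-]²/(0.00016 − [OH-]) = 6.8 × 10^-5.
Here C₀/Kb ≈ 2.35, so the small-[OH-] approximation fails. Use the quadratic:
[OH-] = (−Kb + √(Kb² + 4·Kb·C₀))/2 = 7.57 × 10^-5 M
pOH = 4.12, so pH = 14.00 − pOH = 9.88

pH = 9.88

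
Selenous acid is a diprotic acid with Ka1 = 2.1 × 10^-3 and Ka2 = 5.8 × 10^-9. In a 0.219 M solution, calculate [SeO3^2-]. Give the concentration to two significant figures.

First ionization gives [H+] ≈ [HSeO3-] = 2.04 × 10^-2 M.
Second step: Ka2 = [H+][SeO3^2-]/[HSeO3-] ≈ [SeO3^2-] (since [H+] ≈ [HSeO3-]).
So [SeO3^2-] ≈ Ka2.

5.8 × 10^-9 M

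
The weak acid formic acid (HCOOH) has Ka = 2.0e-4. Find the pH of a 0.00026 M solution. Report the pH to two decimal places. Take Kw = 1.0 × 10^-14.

pH = 3.83

HCOOH ⇌ HCOO- + H+
Let x = [H+] at equilibrium. Ka = x²/(0.00026 − x).
x is not negligible relative to C₀; solve x² + 0.0002·x − 5.2e-08 = 0.
x = (−Ka + √(Ka² + 4·Ka·C₀))/2 = 1.49 × 10^-4 M
pH = −log(1.49 × 10^-4) = 3.83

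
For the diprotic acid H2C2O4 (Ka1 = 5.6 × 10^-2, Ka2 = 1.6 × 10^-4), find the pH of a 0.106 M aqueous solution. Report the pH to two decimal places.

Ka1 ≫ Ka2, so treat the first dissociation as the only significant source of H+.
Ka1 = x²/(0.106 − x) = 5.6 × 10^-2
Solving the quadratic: x = (−Ka1 + √(Ka1² + 4·Ka1·C₀))/2 = 5.40 × 10^-2 M
pH = −log(5.40 × 10^-2) = 1.27

pH = 1.27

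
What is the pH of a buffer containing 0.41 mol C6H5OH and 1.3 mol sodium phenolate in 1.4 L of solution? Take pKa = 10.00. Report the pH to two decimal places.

Using pH = pKa + log([base]/[acid]) with [base]/[acid] = 1.3/0.41:
pH = 10.00 + (+0.501) = 10.50

pH = 10.50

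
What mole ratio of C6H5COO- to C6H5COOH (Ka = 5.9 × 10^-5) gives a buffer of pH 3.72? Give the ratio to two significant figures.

ratio = 0.31

pKa = -log(5.9 × 10^-5) = 4.229
pH = pKa + log(r) ⇒ log(r) = 3.72 − 4.229 = -0.509
r = [C6H5COO-]/[C6H5COOH] = 10^(-0.509) = 0.31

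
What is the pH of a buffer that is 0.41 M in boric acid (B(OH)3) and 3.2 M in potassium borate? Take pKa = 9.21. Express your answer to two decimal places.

pH = pKa + log([A⁻]/[HA]) = 9.21 + log(3.2/0.41)
pH = 9.21 + (+0.892) = 10.10

pH = 10.10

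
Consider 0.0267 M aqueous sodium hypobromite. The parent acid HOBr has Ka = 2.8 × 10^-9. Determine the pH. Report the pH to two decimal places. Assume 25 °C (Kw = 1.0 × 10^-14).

OBr- is the conjugate base of the weak acid HOBr.
Kb = Kw/Ka = 1.0×10^-14 / 2.8 × 10^-9 = 3.57 × 10^-6
From the ICE table, Kb = x²/(0.0267 − x) = 3.57 × 10^-6.
Neglecting x in the denominator: x = √(3.57 × 10^-6 × 0.0267) = 3.09 × 10^-4 M
Check: 1.2% ionized — well under 5%, approximation valid.
pOH = 3.51, so pH = 14.00 − pOH = 10.49

pH = 10.49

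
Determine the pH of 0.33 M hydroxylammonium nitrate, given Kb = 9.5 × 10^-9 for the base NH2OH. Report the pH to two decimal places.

NH3OH+ is the conjugate acid of the weak base NH2OH.
Ka = Kw/Kb = 1.0×10^-14 / 9.5 × 10^-9 = 1.05 × 10^-6
From the ICE table, Ka = x²/(0.33 − x) = 1.05 × 10^-6.
Neglecting x in the denominator: x = √(1.05 × 10^-6 × 0.33) = 5.89 × 10^-4 M
pH = −log[H+] = −log(5.89 × 10^-4) = 3.23

pH = 3.23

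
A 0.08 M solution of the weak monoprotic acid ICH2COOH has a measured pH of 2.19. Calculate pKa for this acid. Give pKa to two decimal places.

pKa = 3.25

[H+] = 10^(-2.19) = 6.46 × 10^-3 M
At equilibrium [HA] = 0.08 − 6.46 × 10^-3 = 7.35 × 10^-2 M
Ka = [H+][A-]/[HA] = (6.46 × 10^-3)² / 7.35 × 10^-2 = 5.68 × 10^-4
pKa = -log(5.68 × 10^-4) = 3.25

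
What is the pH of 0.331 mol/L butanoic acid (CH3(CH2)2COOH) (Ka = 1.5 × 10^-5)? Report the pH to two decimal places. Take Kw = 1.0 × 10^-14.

pH = 2.65

CH3(CH2)2COOH ⇌ CH3(CH2)2COO- + H+
Ka = x²/(0.331 − x) = 1.5 × 10^-5
Assume x ≪ 0.331: x ≈ √(1.5 × 10^-5 × 0.331) = 2.23 × 10^-3 M
(x/C₀ = 0.67% < 5%, so the approximation holds.)
pH = −log(2.23 × 10^-3) = 2.65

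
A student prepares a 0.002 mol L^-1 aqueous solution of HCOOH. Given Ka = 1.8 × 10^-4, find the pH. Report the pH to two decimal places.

pH = 3.29

HCOOH ⇌ HCOO- + H+
From the ICE table, Ka = [H+]²/(0.002 − [H+]) = 1.8 × 10^-4.
The 5% rule fails; solving [H+]² + Ka·[H+] − Ka·C₀ = 0 exactly:
[H+] = [−0.00018 + √(0.00018² + 1.44e-06)]/2 = 5.17 × 10^-4 M
pH = −log(5.17 × 10^-4) = 3.29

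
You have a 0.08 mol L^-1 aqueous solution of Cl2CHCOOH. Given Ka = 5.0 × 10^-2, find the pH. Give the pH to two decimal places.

pH = 1.37

Cl2CHCOOH ⇌ Cl2CHCOO- + H+
Ka = x²/(0.08 − x) = 5.0 × 10^-2
Here C₀/Ka ≈ 1.6, so the small-x approximation fails. Use the quadratic:
x = [−0.05 + √(0.05² + 0.016)]/2 = 4.30 × 10^-2 M
pH = −log[H+] = −log(4.30 × 10^-2) = 1.37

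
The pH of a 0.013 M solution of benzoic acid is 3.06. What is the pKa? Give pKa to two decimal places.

[H+] = 10^(-3.06) = 8.71 × 10^-4 M
At equilibrium [HA] = 0.013 − 8.71 × 10^-4 = 1.21 × 10^-2 M
Ka = [H+][A-]/[HA] = (8.71 × 10^-4)² / 1.21 × 10^-2 = 6.27 × 10^-5
pKa = -log(6.27 × 10^-5) = 4.20

pKa = 4.20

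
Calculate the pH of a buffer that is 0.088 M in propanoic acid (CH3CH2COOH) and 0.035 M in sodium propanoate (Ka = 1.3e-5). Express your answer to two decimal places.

pH = 4.49

pKa = −log(1.3 × 10^-5) = 4.886
pH = pKa + log([A⁻]/[HA]) = 4.886 + log(0.035/0.088)
pH = 4.886 + (-0.400) = 4.49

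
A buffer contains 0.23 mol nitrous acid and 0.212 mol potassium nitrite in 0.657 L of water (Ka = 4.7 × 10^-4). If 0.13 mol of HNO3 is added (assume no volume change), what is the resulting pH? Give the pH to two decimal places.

pH = 2.69

Added H+ converts NO2- to HNO2: HNO2 → 0.36 mol, NO2- → 0.082 mol.
pKa = −log(4.7 × 10^-4) = 3.328
pH = pKa + log(n_NO2-/n_HNO2) = 3.328 + log(0.082/0.36) = 3.328 + (-0.642)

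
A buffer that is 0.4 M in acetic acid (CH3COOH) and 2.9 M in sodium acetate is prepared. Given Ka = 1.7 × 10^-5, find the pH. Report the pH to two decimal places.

pKa = −log(1.7 × 10^-5) = 4.770
pH = pKa + log([A⁻]/[HA]) = 4.770 + log(2.9/0.4)
pH = 4.770 + (+0.860) = 5.63

pH = 5.63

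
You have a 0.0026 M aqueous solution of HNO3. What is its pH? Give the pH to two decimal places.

HNO3 is a strong acid and dissociates completely, so [H+] = 0.0026 M.
pH = -log(0.0026) = 2.59

pH = 2.59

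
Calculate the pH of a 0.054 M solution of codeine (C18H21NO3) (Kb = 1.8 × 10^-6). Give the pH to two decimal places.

C18H21NO3 + H2O ⇌ C18H22NO3+ + OH-
Kb = [OH-]²/(0.054 − [OH-]) = 1.8 × 10^-6
Neglecting [OH-] in the denominator: [OH-] = √(1.8 × 10^-6 × 0.054) = 3.12 × 10^-4 M
([OH-]/C₀ = 0.58% < 5%, so the approximation holds.)
pOH = 3.51, so pH = 14.00 − pOH = 10.49

pH = 10.49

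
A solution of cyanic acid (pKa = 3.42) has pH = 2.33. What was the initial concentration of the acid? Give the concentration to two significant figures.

C₀ = 6.2 × 10^-2 M

[H+] = 10^(-2.33) = 4.68 × 10^-3 M = x
Ka = 10^(−3.42) = 3.80 × 10^-4
Ka = x²/(C₀ − x) ⇒ C₀ = x + x²/Ka
C₀ = 4.68 × 10^-3 + (4.68 × 10^-3)²/(3.80 × 10^-4) = 6.23 × 10^-2 M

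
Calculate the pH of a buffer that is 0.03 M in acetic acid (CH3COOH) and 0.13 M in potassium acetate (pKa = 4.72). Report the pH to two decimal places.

pH = 5.36

pH = pKa + log([A⁻]/[HA]) = 4.72 + log(0.13/0.03)
pH = 4.72 + (+0.637) = 5.36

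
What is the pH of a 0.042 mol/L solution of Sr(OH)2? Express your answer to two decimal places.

pH = 12.92

Sr(OH)2 is a strong base (each formula unit releases 2 OH-); [OH-] = 0.084 M.
pOH = -log(0.084) = 1.08
pH = 14.00 - 1.08 = 12.92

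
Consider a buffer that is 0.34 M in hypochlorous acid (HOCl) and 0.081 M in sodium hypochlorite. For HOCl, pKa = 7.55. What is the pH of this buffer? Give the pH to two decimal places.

Using pH = pKa + log([base]/[acid]) with [base]/[acid] = 0.081/0.34:
pH = 7.55 + (-0.623) = 6.93

pH = 6.93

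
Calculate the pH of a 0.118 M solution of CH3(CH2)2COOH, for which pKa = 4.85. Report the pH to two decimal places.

CH3(CH2)2COOH ⇌ CH3(CH2)2COO- + H+
Ka = 10^(−4.85) = 1.41 × 10^-5
Ka = [H+]²/(0.118 − [H+]) = 1.41 × 10^-5
Since Ka ≪ C₀, [H+] ≈ √(Ka·C₀) = 1.29 × 10^-3 M.
pH = −log[H+] = −log(1.29 × 10^-3) = 2.89

pH = 2.89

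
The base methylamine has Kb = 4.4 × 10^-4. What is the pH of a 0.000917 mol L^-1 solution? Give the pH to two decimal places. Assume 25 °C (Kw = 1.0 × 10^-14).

pH = 10.66

CH3NH2 + H2O ⇌ CH3NH3+ + OH-
From the ICE table, Kb = [OH-]²/(0.000917 − [OH-]) = 4.4 × 10^-4.
[OH-] is not negligible relative to C₀; solve [OH-]² + 0.00044·[OH-] − 4.03e-07 = 0.
[OH-] = [−0.00044 + √(0.00044² + 1.61e-06)]/2 = 4.52 × 10^-4 M
pOH = 3.34, so pH = 14.00 − pOH = 10.66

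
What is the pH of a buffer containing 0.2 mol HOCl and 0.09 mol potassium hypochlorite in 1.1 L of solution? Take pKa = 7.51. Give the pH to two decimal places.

pH = pKa + log([A⁻]/[HA]) = 7.51 + log(0.09/0.2)
pH = 7.51 + (-0.347) = 7.16

pH = 7.16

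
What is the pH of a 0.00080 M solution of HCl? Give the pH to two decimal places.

pH = 3.10

HCl is a strong acid and dissociates completely, so [H+] = 0.00080 M.
pH = -log(0.0008) = 3.10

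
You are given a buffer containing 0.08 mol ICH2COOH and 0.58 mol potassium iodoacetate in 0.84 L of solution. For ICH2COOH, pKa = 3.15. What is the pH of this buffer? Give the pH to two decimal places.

pH = pKa + log([A⁻]/[HA]) = 3.15 + log(0.58/0.08)
pH = 3.15 + (+0.860) = 4.01

pH = 4.01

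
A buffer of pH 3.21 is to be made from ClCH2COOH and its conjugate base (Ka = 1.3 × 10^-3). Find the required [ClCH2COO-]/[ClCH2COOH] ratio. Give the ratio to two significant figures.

ratio = 2.1

pKa = -log(1.3 × 10^-3) = 2.886
pH = pKa + log(r) ⇒ log(r) = 3.21 − 2.886 = +0.324
r = [ClCH2COO-]/[ClCH2COOH] = 10^(+0.324) = 2.11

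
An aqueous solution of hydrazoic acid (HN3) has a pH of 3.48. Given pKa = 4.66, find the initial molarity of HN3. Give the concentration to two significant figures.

[H+] = 10^(-3.48) = 3.31 × 10^-4 M = x
Ka = 10^(−4.66) = 2.19 × 10^-5
Ka = x²/(C₀ − x) ⇒ C₀ = x + x²/Ka
C₀ = 3.31 × 10^-4 + (3.31 × 10^-4)²/(2.19 × 10^-5) = 5.33 × 10^-3 M

C₀ = 5.3 × 10^-3 M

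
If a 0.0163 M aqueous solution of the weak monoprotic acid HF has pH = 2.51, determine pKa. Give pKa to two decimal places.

pKa = 3.14

[H+] = 10^(-2.51) = 3.09 × 10^-3 M
At equilibrium [HA] = 0.0163 − 3.09 × 10^-3 = 1.32 × 10^-2 M
Ka = [H+][A-]/[HA] = (3.09 × 10^-3)² / 1.32 × 10^-2 = 7.23 × 10^-4
pKa = -log(7.23 × 10^-4) = 3.14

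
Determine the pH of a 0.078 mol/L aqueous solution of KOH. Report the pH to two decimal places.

pH = 12.89

KOH is a strong base; [OH-] = 0.078 M.
pOH = -log(0.078) = 1.11
pH = 14.00 - 1.11 = 12.89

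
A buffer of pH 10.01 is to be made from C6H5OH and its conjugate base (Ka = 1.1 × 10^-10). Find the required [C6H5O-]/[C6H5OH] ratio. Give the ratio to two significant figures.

ratio = 1.1

pKa = -log(1.1 × 10^-10) = 9.959
pH = pKa + log(r) ⇒ log(r) = 10.01 − 9.959 = +0.051
r = [C6H5O-]/[C6H5OH] = 10^(+0.051) = 1.12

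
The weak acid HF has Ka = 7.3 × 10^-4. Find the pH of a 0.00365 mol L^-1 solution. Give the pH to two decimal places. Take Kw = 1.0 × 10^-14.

HF ⇌ F- + H+
From the ICE table, Ka = [H+]²/(0.00365 − [H+]) = 7.3 × 10^-4.
Here C₀/Ka ≈ 5, so the small-[H+] approximation fails. Use the quadratic:
[H+] = [−0.00073 + √(0.00073² + 1.07e-05)]/2 = 1.31 × 10^-3 M
pH = −log[H+] = −log(1.31 × 10^-3) = 2.88

pH = 2.88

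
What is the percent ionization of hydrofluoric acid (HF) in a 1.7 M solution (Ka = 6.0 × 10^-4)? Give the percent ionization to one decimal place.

1.9%

HF ⇌ F- + H+; let x = [H+] at equilibrium.
x ≈ √(Ka·C₀) = √(6.0 × 10^-4 × 1.7) = 3.19 × 10^-2 M
% ionization = x/C₀ × 100% = 3.19 × 10^-2/1.7 × 100% = 1.9%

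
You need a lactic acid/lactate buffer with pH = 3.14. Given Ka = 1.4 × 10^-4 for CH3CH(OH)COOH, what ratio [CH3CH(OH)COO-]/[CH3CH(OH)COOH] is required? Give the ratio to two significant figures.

pKa = -log(1.4 × 10^-4) = 3.854
pH = pKa + log(r) ⇒ log(r) = 3.14 − 3.854 = -0.714
r = [CH3CH(OH)COO-]/[CH3CH(OH)COOH] = 10^(-0.714) = 0.193

ratio = 0.19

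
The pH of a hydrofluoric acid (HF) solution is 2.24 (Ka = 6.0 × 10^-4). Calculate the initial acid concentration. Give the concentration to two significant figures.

C₀ = 6.1 × 10^-2 M

[H+] = 10^(-2.24) = 5.75 × 10^-3 M = x
Ka = x²/(C₀ − x) ⇒ C₀ = x + x²/Ka
C₀ = 5.75 × 10^-3 + (5.75 × 10^-3)²/(6.0 × 10^-4) = 6.09 × 10^-2 M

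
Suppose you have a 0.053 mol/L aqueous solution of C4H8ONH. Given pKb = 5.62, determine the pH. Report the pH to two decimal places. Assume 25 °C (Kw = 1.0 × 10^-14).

pH = 10.55

C4H8ONH + H2O ⇌ C4H8ONH2+ + OH-
Kb = 10^(−5.62) = 2.40 × 10^-6
From the ICE table, Kb = [OH-]²/(0.053 − [OH-]) = 2.40 × 10^-6.
Assume [OH-] ≪ 0.053: [OH-] ≈ √(2.40 × 10^-6 × 0.053) = 3.57 × 10^-4 M
Check: 0.67% ionized — well under 5%, approximation valid.
pOH = 3.45, so pH = 14.00 − pOH = 10.55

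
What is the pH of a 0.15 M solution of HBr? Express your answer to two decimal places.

pH = 0.82

HBr is a strong acid and dissociates completely, so [H+] = 0.15 M.
pH = -log(0.15) = 0.82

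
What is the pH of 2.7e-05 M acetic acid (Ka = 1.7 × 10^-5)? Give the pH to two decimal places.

pH = 4.84

CH3COOH ⇌ CH3COO- + H+
Ka = [H+]²/(2.7e-05 − [H+]) = 1.7 × 10^-5
Here C₀/Ka ≈ 1.59, so the small-[H+] approximation fails. Use the quadratic:
[H+] = (−Ka + √(Ka² + 4·Ka·C₀))/2 = 1.45 × 10^-5 M
pH = −log(1.45 × 10^-5) = 4.84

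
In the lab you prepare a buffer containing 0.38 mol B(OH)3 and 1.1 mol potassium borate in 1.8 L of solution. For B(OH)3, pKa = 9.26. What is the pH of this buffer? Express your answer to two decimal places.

Henderson–Hasselbalch: pH = pKa + log([B(OH)4-]/[B(OH)3]) = 9.26 + log(1.1/0.38)
pH = 9.26 + (+0.462) = 9.72

pH = 9.72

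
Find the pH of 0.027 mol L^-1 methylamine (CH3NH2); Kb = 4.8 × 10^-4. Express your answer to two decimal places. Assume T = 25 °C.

CH3NH2 + H2O ⇌ CH3NH3+ + OH-
From the ICE table, Kb = [OH-]²/(0.027 − [OH-]) = 4.8 × 10^-4.
The 5% rule fails; solving [OH-]² + Kb·[OH-] − Kb·C₀ = 0 exactly:
[OH-] = (−Kb + √(Kb² + 4·Kb·C₀))/2 = 3.37 × 10^-3 M
pOH = 2.47, so pH = 14.00 − pOH = 11.53

pH = 11.53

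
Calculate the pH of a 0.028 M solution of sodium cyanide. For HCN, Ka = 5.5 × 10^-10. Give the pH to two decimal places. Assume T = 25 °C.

CN- is the conjugate base of the weak acid HCN.
Kb = Kw/Ka = 1.0×10^-14 / 5.5 × 10^-10 = 1.82 × 10^-5
From the ICE table, Kb = [OH-]²/(0.028 − [OH-]) = 1.82 × 10^-5.
Assume [OH-] ≪ 0.028: [OH-] ≈ √(1.82 × 10^-5 × 0.028) = 7.14 × 10^-4 M
([OH-]/C₀ = 2.5% < 5%, so the approximation holds.)
pOH = 3.15, so pH = 14.00 − pOH = 10.85

pH = 10.85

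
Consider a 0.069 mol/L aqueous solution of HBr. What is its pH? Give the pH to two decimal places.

HBr is a strong acid and dissociates completely, so [H+] = 0.069 M.
pH = -log(0.069) = 1.16

pH = 1.16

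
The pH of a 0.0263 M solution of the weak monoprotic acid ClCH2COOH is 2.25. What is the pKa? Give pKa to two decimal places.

[H+] = 10^(-2.25) = 5.62 × 10^-3 M
At equilibrium [HA] = 0.0263 − 5.62 × 10^-3 = 2.07 × 10^-2 M
Ka = [H+][A-]/[HA] = (5.62 × 10^-3)² / 2.07 × 10^-2 = 1.53 × 10^-3
pKa = -log(1.53 × 10^-3) = 2.82

pKa = 2.82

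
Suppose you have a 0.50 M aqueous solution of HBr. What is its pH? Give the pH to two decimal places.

pH = 0.30

HBr is a strong acid and dissociates completely, so [H+] = 0.50 M.
pH = -log(0.5) = 0.30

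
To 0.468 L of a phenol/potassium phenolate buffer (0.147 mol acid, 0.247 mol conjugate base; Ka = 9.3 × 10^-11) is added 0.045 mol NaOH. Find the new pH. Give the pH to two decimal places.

pH = 10.49

After neutralization: n(C6H5OH) = 0.102 mol, n(C6H5O-) = 0.292 mol.
pKa = −log(9.3 × 10^-11) = 10.032
pH = pKa + log(n_C6H5O-/n_C6H5OH) = 10.032 + log(0.292/0.102) = 10.032 + (+0.457)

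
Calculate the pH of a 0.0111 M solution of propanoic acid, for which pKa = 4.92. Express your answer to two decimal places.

pH = 3.44

CH3CH2COOH ⇌ CH3CH2COO- + H+
Ka = 10^(−4.92) = 1.20 × 10^-5
From the ICE table, Ka = [H+]²/(0.0111 − [H+]) = 1.20 × 10^-5.
Assume [H+] ≪ 0.0111: [H+] ≈ √(1.20 × 10^-5 × 0.0111) = 3.65 × 10^-4 M
pH = −log(3.65 × 10^-4) = 3.44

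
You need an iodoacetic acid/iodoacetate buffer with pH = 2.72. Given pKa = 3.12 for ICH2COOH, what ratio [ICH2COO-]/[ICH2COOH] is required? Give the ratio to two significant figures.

pH = pKa + log(r) ⇒ log(r) = 2.72 − 3.12 = -0.40
r = [ICH2COO-]/[ICH2COOH] = 10^(-0.40) = 0.398

ratio = 0.40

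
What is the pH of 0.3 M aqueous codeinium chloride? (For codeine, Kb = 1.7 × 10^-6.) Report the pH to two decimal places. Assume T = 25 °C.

C18H22NO3+ is the conjugate acid of the weak base C18H21NO3.
Ka = Kw/Kb = 1.0×10^-14 / 1.7 × 10^-6 = 5.88 × 10^-9
From the ICE table, Ka = x²/(0.3 − x) = 5.88 × 10^-9.
Neglecting x in the denominator: x = √(5.88 × 10^-9 × 0.3) = 4.20 × 10^-5 M
pH = −log(4.20 × 10^-5) = 4.38

pH = 4.38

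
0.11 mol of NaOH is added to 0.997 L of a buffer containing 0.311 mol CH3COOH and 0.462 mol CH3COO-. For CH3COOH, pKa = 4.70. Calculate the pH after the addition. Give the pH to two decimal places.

pH = 5.15

After neutralization: n(CH3COOH) = 0.201 mol, n(CH3COO-) = 0.572 mol.
pH = pKa + log(n_CH3COO-/n_CH3COOH) = 4.70 + log(0.572/0.201) = 4.70 + (+0.454)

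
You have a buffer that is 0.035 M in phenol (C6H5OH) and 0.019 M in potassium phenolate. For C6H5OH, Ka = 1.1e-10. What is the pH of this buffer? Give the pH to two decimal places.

pH = 9.69

pKa = −log(1.1 × 10^-10) = 9.959
Using pH = pKa + log([base]/[acid]) with [base]/[acid] = 0.019/0.035:
pH = 9.959 + (-0.265) = 9.69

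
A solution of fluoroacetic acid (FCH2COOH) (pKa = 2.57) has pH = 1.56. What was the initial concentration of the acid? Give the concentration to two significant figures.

[H+] = 10^(-1.56) = 2.75 × 10^-2 M = x
Ka = 10^(−2.57) = 2.69 × 10^-3
Ka = x²/(C₀ − x) ⇒ C₀ = x + x²/Ka
C₀ = 2.75 × 10^-2 + (2.75 × 10^-2)²/(2.69 × 10^-3) = 3.09 × 10^-1 M

C₀ = 3.1 × 10^-1 M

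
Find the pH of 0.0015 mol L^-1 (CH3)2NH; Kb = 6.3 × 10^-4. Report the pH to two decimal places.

pH = 10.85

(CH3)2NH + H2O ⇌ (CH3)2NH2+ + OH-
Kb = [OH-]²/(0.0015 − [OH-]) = 6.3 × 10^-4
The 5% rule fails; solving [OH-]² + Kb·[OH-] − Kb·C₀ = 0 exactly:
[OH-] = [−0.00063 + √(0.00063² + 3.78e-06)]/2 = 7.07 × 10^-4 M
pOH = 3.15, so pH = 14.00 − pOH = 10.85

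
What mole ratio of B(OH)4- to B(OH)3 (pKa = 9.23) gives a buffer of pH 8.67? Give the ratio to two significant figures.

pH = pKa + log(r) ⇒ log(r) = 8.67 − 9.23 = -0.56
r = [B(OH)4-]/[B(OH)3] = 10^(-0.56) = 0.275

ratio = 0.28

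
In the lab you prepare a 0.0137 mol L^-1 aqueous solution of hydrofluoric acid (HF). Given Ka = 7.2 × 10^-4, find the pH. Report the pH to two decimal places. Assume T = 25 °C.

HF ⇌ F- + H+
Let x = [H+] at equilibrium. Ka = x²/(0.0137 − x).
The 5% rule fails; solving x² + Ka·x − Ka·C₀ = 0 exactly:
x = (−Ka + √(Ka² + 4·Ka·C₀))/2 = 2.80 × 10^-3 M
pH = −log(2.80 × 10^-3) = 2.55

pH = 2.55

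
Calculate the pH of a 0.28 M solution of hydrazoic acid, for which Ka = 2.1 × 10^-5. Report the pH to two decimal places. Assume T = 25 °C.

HN3 ⇌ N3- + H+
From the ICE table, Ka = [H+]²/(0.28 − [H+]) = 2.1 × 10^-5.
Neglecting [H+] in the denominator: [H+] = √(2.1 × 10^-5 × 0.28) = 2.42 × 10^-3 M
pH = −log[H+] = −log(2.42 × 10^-3) = 2.62

pH = 2.62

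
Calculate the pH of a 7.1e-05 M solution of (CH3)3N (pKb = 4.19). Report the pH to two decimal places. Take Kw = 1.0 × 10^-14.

(CH3)3N + H2O ⇌ (CH3)3NH+ + OH-
Kb = 10^(−4.19) = 6.46 × 10^-5
Kb = [OH-]²/(7.1e-05 − [OH-]) = 6.46 × 10^-5
Here C₀/Kb ≈ 1.1, so the small-[OH-] approximation fails. Use the quadratic:
[OH-] = [−6.46e-05 + √(6.46e-05² + 1.83e-08)]/2 = 4.27 × 10^-5 M
pOH = 4.37, so pH = 14.00 − pOH = 9.63

pH = 9.63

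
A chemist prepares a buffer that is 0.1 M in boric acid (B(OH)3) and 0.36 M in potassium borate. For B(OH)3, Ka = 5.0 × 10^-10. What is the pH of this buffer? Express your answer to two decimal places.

pKa = −log(5.0 × 10^-10) = 9.301
pH = pKa + log([A⁻]/[HA]) = 9.301 + log(0.36/0.1)
pH = 9.301 + (+0.556) = 9.86

pH = 9.86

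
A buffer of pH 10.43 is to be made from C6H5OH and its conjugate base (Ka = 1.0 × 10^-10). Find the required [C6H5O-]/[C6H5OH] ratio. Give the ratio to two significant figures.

pKa = -log(1.0 × 10^-10) = 10.000
pH = pKa + log(r) ⇒ log(r) = 10.43 − 10.000 = +0.430
r = [C6H5O-]/[C6H5OH] = 10^(+0.430) = 2.69

ratio = 2.7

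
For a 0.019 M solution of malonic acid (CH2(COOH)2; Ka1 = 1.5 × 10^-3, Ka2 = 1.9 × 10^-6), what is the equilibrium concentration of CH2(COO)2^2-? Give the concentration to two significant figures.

First ionization gives [H+] ≈ [CH2(COOH)COO-] = 4.64 × 10^-3 M.
Second step: Ka2 = [H+][CH2(COO)2^2-]/[CH2(COOH)COO-] ≈ [CH2(COO)2^2-] (since [H+] ≈ [CH2(COOH)COO-]).
So [CH2(COO)2^2-] ≈ Ka2.

1.9 × 10^-6 M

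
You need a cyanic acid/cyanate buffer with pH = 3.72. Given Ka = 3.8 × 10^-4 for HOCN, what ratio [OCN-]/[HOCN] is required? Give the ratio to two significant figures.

ratio = 2.0

pKa = -log(3.8 × 10^-4) = 3.420
pH = pKa + log(r) ⇒ log(r) = 3.72 − 3.420 = +0.300
r = [OCN-]/[HOCN] = 10^(+0.300) = 2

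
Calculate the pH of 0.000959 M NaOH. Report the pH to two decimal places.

NaOH is a strong base; [OH-] = 0.000959 M.
pOH = -log(0.000959) = 3.02
pH = 14.00 - 3.02 = 10.98

pH = 10.98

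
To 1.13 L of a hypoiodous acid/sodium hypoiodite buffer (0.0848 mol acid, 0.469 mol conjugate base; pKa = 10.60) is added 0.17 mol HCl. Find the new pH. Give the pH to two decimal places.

Added H+ converts OI- to HOI: HOI → 0.255 mol, OI- → 0.299 mol.
pH = pKa + log(n_OI-/n_HOI) = 10.60 + log(0.299/0.255) = 10.60 + (+0.069)

pH = 10.67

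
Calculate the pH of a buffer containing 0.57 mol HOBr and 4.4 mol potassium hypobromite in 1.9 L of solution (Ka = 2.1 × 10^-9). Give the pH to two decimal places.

pH = 9.57

pKa = −log(2.1 × 10^-9) = 8.678
Henderson–Hasselbalch: pH = pKa + log([OBr-]/[HOBr]) = 8.678 + log(4.4/0.57)
pH = 8.678 + (+0.888) = 9.57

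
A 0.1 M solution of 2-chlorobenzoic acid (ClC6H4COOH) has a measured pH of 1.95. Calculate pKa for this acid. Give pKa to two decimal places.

pKa = 2.85

[H+] = 10^(-1.95) = 1.12 × 10^-2 M
At equilibrium [HA] = 0.1 − 1.12 × 10^-2 = 8.88 × 10^-2 M
Ka = [H+][A-]/[HA] = (1.12 × 10^-2)² / 8.88 × 10^-2 = 1.41 × 10^-3
pKa = -log(1.41 × 10^-3) = 2.85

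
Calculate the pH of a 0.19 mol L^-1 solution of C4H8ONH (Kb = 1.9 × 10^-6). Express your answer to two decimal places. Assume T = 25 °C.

C4H8ONH + H2O ⇌ C4H8ONH2+ + OH-
From the ICE table, Kb = [OH-]²/(0.19 − [OH-]) = 1.9 × 10^-6.
Assume [OH-] ≪ 0.19: [OH-] ≈ √(1.9 × 10^-6 × 0.19) = 6.01 × 10^-4 M
pOH = −log(6.01 × 10^-4) = 3.22; pH = 14.00 − 3.22 = 10.78

pH = 10.78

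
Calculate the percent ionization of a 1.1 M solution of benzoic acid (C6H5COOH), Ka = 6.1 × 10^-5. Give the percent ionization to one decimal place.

C6H5COOH ⇌ C6H5COO- + H+; let x = [H+] at equilibrium.
x ≈ √(Ka·C₀) = √(6.1 × 10^-5 × 1.1) = 8.19 × 10^-3 M
Fraction ionized = 8.19 × 10^-3 / 1.1 = 0.0074 → 0.7%

0.7%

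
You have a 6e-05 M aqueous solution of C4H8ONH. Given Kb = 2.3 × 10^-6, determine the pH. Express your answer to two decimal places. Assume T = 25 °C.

C4H8ONH + H2O ⇌ C4H8ONH2+ + OH-
Kb = [OH-]²/(6e-05 − [OH-]) = 2.3 × 10^-6
Here C₀/Kb ≈ 26.1, so the small-[OH-] approximation fails. Use the quadratic:
[OH-] = [−2.3e-06 + √(2.3e-06² + 5.52e-10)]/2 = 1.07 × 10^-5 M
pOH = −log(1.07 × 10^-5) = 4.97; pH = 14.00 − 4.97 = 9.03

pH = 9.03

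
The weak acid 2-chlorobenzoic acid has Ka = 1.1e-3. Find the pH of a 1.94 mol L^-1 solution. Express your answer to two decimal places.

ClC6H4COOH ⇌ ClC6H4COO- + H+
From the ICE table, Ka = x²/(1.94 − x) = 1.1 × 10^-3.
Assume x ≪ 1.94: x ≈ √(1.1 × 10^-3 × 1.94) = 4.62 × 10^-2 M
Check: 2.4% ionized — well under 5%, approximation valid.
pH = −log[H+] = −log(4.62 × 10^-2) = 1.34

pH = 1.34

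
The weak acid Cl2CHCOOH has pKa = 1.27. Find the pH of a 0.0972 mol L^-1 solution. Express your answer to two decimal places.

pH = 1.30

Cl2CHCOOH ⇌ Cl2CHCOO- + H+
Ka = 10^(−1.27) = 5.37 × 10^-2
From the ICE table, Ka = [H+]²/(0.0972 − [H+]) = 5.37 × 10^-2.
The 5% rule fails; solving [H+]² + Ka·[H+] − Ka·C₀ = 0 exactly:
[H+] = [−0.0537 + √(0.0537² + 0.0209)]/2 = 5.02 × 10^-2 M
pH = −log(5.02 × 10^-2) = 1.30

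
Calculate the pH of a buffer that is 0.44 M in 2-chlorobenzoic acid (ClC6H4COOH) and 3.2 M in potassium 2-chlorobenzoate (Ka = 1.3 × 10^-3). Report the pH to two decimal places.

pH = 3.75

pKa = −log(1.3 × 10^-3) = 2.886
Henderson–Hasselbalch: pH = pKa + log([ClC6H4COO-]/[ClC6H4COOH]) = 2.886 + log(3.2/0.44)
pH = 2.886 + (+0.862) = 3.75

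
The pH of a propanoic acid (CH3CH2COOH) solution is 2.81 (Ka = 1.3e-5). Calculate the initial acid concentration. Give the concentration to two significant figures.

[H+] = 10^(-2.81) = 1.55 × 10^-3 M = x
Ka = x²/(C₀ − x) ⇒ C₀ = x + x²/Ka
C₀ = 1.55 × 10^-3 + (1.55 × 10^-3)²/(1.3 × 10^-5) = 1.86 × 10^-1 M

C₀ = 1.9 × 10^-1 M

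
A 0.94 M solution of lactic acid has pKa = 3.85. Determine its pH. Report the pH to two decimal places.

CH3CH(OH)COOH ⇌ CH3CH(OH)COO- + H+
Ka = 10^(−3.85) = 1.41 × 10^-4
From the ICE table, Ka = [H+]²/(0.94 − [H+]) = 1.41 × 10^-4.
Neglecting [H+] in the denominator: [H+] = √(1.41 × 10^-4 × 0.94) = 1.15 × 10^-2 M
([H+]/C₀ = 1.2% < 5%, so the approximation holds.)
pH = −log(1.15 × 10^-2) = 1.94

pH = 1.94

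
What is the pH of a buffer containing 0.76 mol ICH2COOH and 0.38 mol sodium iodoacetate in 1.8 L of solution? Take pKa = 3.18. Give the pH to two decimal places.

Henderson–Hasselbalch: pH = pKa + log([ICH2COO-]/[ICH2COOH]) = 3.18 + log(0.38/0.76)
pH = 3.18 + (-0.301) = 2.88

pH = 2.88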